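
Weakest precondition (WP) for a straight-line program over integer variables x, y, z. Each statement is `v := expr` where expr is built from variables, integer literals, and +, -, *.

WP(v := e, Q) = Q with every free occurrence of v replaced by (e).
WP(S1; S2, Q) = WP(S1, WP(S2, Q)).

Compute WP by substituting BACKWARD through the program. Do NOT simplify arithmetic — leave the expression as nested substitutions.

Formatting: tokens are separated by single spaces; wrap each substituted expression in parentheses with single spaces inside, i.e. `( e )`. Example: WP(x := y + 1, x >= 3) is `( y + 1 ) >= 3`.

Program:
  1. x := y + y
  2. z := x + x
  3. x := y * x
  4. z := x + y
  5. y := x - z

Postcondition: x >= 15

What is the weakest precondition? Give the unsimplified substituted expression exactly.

post: x >= 15
stmt 5: y := x - z  -- replace 0 occurrence(s) of y with (x - z)
  => x >= 15
stmt 4: z := x + y  -- replace 0 occurrence(s) of z with (x + y)
  => x >= 15
stmt 3: x := y * x  -- replace 1 occurrence(s) of x with (y * x)
  => ( y * x ) >= 15
stmt 2: z := x + x  -- replace 0 occurrence(s) of z with (x + x)
  => ( y * x ) >= 15
stmt 1: x := y + y  -- replace 1 occurrence(s) of x with (y + y)
  => ( y * ( y + y ) ) >= 15

Answer: ( y * ( y + y ) ) >= 15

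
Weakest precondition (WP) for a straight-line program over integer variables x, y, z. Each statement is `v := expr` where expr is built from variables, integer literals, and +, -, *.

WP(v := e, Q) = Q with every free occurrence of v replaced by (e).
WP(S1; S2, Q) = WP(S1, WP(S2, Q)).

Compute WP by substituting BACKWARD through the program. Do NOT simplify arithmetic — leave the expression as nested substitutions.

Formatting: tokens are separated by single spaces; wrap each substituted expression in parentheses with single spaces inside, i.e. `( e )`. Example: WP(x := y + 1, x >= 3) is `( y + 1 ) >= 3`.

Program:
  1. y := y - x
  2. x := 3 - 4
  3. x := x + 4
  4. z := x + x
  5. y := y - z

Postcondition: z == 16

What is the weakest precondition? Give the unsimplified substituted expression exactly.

post: z == 16
stmt 5: y := y - z  -- replace 0 occurrence(s) of y with (y - z)
  => z == 16
stmt 4: z := x + x  -- replace 1 occurrence(s) of z with (x + x)
  => ( x + x ) == 16
stmt 3: x := x + 4  -- replace 2 occurrence(s) of x with (x + 4)
  => ( ( x + 4 ) + ( x + 4 ) ) == 16
stmt 2: x := 3 - 4  -- replace 2 occurrence(s) of x with (3 - 4)
  => ( ( ( 3 - 4 ) + 4 ) + ( ( 3 - 4 ) + 4 ) ) == 16
stmt 1: y := y - x  -- replace 0 occurrence(s) of y with (y - x)
  => ( ( ( 3 - 4 ) + 4 ) + ( ( 3 - 4 ) + 4 ) ) == 16

Answer: ( ( ( 3 - 4 ) + 4 ) + ( ( 3 - 4 ) + 4 ) ) == 16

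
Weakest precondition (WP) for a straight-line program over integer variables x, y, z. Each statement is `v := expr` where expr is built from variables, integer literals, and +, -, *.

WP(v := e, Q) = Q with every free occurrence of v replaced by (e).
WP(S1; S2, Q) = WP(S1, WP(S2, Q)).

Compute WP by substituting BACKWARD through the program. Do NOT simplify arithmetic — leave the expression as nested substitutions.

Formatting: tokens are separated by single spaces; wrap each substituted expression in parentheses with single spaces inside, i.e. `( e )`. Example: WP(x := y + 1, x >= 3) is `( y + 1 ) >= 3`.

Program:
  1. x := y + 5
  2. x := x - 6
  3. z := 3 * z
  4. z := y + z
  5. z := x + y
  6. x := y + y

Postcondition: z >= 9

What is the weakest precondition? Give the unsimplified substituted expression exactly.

Answer: ( ( ( y + 5 ) - 6 ) + y ) >= 9

Derivation:
post: z >= 9
stmt 6: x := y + y  -- replace 0 occurrence(s) of x with (y + y)
  => z >= 9
stmt 5: z := x + y  -- replace 1 occurrence(s) of z with (x + y)
  => ( x + y ) >= 9
stmt 4: z := y + z  -- replace 0 occurrence(s) of z with (y + z)
  => ( x + y ) >= 9
stmt 3: z := 3 * z  -- replace 0 occurrence(s) of z with (3 * z)
  => ( x + y ) >= 9
stmt 2: x := x - 6  -- replace 1 occurrence(s) of x with (x - 6)
  => ( ( x - 6 ) + y ) >= 9
stmt 1: x := y + 5  -- replace 1 occurrence(s) of x with (y + 5)
  => ( ( ( y + 5 ) - 6 ) + y ) >= 9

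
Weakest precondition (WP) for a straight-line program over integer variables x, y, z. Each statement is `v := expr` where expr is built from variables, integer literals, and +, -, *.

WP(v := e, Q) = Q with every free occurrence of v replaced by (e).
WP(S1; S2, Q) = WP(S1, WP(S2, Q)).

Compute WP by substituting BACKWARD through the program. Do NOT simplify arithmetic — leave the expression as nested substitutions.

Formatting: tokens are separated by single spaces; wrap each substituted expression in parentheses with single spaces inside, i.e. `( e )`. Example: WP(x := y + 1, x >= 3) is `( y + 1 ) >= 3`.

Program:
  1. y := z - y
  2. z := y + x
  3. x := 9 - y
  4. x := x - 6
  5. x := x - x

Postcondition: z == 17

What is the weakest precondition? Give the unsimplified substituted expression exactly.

Answer: ( ( z - y ) + x ) == 17

Derivation:
post: z == 17
stmt 5: x := x - x  -- replace 0 occurrence(s) of x with (x - x)
  => z == 17
stmt 4: x := x - 6  -- replace 0 occurrence(s) of x with (x - 6)
  => z == 17
stmt 3: x := 9 - y  -- replace 0 occurrence(s) of x with (9 - y)
  => z == 17
stmt 2: z := y + x  -- replace 1 occurrence(s) of z with (y + x)
  => ( y + x ) == 17
stmt 1: y := z - y  -- replace 1 occurrence(s) of y with (z - y)
  => ( ( z - y ) + x ) == 17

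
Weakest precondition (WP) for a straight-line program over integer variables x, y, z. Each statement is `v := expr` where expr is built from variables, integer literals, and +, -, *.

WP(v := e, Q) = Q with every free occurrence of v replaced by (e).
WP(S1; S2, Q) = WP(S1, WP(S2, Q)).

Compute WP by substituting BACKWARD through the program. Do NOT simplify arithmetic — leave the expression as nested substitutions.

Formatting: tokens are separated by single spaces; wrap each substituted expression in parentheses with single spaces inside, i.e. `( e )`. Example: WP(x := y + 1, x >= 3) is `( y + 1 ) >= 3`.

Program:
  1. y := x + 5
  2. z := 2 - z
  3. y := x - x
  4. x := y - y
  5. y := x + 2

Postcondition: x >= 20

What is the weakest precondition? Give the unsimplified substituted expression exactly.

post: x >= 20
stmt 5: y := x + 2  -- replace 0 occurrence(s) of y with (x + 2)
  => x >= 20
stmt 4: x := y - y  -- replace 1 occurrence(s) of x with (y - y)
  => ( y - y ) >= 20
stmt 3: y := x - x  -- replace 2 occurrence(s) of y with (x - x)
  => ( ( x - x ) - ( x - x ) ) >= 20
stmt 2: z := 2 - z  -- replace 0 occurrence(s) of z with (2 - z)
  => ( ( x - x ) - ( x - x ) ) >= 20
stmt 1: y := x + 5  -- replace 0 occurrence(s) of y with (x + 5)
  => ( ( x - x ) - ( x - x ) ) >= 20

Answer: ( ( x - x ) - ( x - x ) ) >= 20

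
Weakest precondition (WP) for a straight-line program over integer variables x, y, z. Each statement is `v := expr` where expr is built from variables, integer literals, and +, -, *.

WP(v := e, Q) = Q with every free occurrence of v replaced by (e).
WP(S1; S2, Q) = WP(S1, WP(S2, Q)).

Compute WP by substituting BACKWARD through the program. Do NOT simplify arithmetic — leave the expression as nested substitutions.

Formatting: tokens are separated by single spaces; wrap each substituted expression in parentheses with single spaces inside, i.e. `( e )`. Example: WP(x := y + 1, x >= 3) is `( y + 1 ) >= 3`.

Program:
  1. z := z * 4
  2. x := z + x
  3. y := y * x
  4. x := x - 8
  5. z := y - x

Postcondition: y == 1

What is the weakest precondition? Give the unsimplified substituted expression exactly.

Answer: ( y * ( ( z * 4 ) + x ) ) == 1

Derivation:
post: y == 1
stmt 5: z := y - x  -- replace 0 occurrence(s) of z with (y - x)
  => y == 1
stmt 4: x := x - 8  -- replace 0 occurrence(s) of x with (x - 8)
  => y == 1
stmt 3: y := y * x  -- replace 1 occurrence(s) of y with (y * x)
  => ( y * x ) == 1
stmt 2: x := z + x  -- replace 1 occurrence(s) of x with (z + x)
  => ( y * ( z + x ) ) == 1
stmt 1: z := z * 4  -- replace 1 occurrence(s) of z with (z * 4)
  => ( y * ( ( z * 4 ) + x ) ) == 1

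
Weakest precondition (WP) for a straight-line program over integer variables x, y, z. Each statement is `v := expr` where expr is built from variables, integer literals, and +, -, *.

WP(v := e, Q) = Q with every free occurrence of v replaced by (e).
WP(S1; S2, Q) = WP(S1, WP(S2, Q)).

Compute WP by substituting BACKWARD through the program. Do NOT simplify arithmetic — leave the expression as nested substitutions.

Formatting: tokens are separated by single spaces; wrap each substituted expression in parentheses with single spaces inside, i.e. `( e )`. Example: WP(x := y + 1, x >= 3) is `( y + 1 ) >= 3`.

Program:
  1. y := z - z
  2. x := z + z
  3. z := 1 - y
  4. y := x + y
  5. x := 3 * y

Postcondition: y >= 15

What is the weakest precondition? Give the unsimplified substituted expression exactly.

Answer: ( ( z + z ) + ( z - z ) ) >= 15

Derivation:
post: y >= 15
stmt 5: x := 3 * y  -- replace 0 occurrence(s) of x with (3 * y)
  => y >= 15
stmt 4: y := x + y  -- replace 1 occurrence(s) of y with (x + y)
  => ( x + y ) >= 15
stmt 3: z := 1 - y  -- replace 0 occurrence(s) of z with (1 - y)
  => ( x + y ) >= 15
stmt 2: x := z + z  -- replace 1 occurrence(s) of x with (z + z)
  => ( ( z + z ) + y ) >= 15
stmt 1: y := z - z  -- replace 1 occurrence(s) of y with (z - z)
  => ( ( z + z ) + ( z - z ) ) >= 15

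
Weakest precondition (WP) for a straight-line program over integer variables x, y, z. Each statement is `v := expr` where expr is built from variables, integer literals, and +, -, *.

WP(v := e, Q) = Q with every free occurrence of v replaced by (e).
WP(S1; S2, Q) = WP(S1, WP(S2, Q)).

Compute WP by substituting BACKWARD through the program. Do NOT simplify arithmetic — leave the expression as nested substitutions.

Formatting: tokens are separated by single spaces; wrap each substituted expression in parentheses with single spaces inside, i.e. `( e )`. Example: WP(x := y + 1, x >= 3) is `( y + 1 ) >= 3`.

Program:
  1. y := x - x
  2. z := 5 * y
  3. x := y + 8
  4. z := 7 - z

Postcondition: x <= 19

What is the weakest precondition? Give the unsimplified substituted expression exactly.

Answer: ( ( x - x ) + 8 ) <= 19

Derivation:
post: x <= 19
stmt 4: z := 7 - z  -- replace 0 occurrence(s) of z with (7 - z)
  => x <= 19
stmt 3: x := y + 8  -- replace 1 occurrence(s) of x with (y + 8)
  => ( y + 8 ) <= 19
stmt 2: z := 5 * y  -- replace 0 occurrence(s) of z with (5 * y)
  => ( y + 8 ) <= 19
stmt 1: y := x - x  -- replace 1 occurrence(s) of y with (x - x)
  => ( ( x - x ) + 8 ) <= 19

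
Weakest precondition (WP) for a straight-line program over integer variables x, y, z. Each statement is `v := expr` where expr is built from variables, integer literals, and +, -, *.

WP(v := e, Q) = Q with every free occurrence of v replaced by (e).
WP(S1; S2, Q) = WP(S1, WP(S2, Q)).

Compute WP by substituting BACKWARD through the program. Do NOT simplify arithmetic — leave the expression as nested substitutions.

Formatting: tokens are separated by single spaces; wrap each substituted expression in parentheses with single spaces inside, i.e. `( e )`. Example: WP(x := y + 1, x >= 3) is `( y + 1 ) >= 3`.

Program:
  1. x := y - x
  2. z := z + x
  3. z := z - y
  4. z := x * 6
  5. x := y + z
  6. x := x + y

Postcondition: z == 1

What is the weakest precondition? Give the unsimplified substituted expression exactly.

Answer: ( ( y - x ) * 6 ) == 1

Derivation:
post: z == 1
stmt 6: x := x + y  -- replace 0 occurrence(s) of x with (x + y)
  => z == 1
stmt 5: x := y + z  -- replace 0 occurrence(s) of x with (y + z)
  => z == 1
stmt 4: z := x * 6  -- replace 1 occurrence(s) of z with (x * 6)
  => ( x * 6 ) == 1
stmt 3: z := z - y  -- replace 0 occurrence(s) of z with (z - y)
  => ( x * 6 ) == 1
stmt 2: z := z + x  -- replace 0 occurrence(s) of z with (z + x)
  => ( x * 6 ) == 1
stmt 1: x := y - x  -- replace 1 occurrence(s) of x with (y - x)
  => ( ( y - x ) * 6 ) == 1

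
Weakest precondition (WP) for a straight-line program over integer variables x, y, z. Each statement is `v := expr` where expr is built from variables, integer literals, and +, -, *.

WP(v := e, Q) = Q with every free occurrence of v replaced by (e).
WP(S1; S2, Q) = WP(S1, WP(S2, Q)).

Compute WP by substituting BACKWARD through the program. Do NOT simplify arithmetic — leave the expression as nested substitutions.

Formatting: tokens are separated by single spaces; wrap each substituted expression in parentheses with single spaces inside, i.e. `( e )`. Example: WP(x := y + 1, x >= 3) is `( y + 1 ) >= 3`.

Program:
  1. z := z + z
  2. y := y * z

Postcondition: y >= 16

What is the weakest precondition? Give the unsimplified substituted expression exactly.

post: y >= 16
stmt 2: y := y * z  -- replace 1 occurrence(s) of y with (y * z)
  => ( y * z ) >= 16
stmt 1: z := z + z  -- replace 1 occurrence(s) of z with (z + z)
  => ( y * ( z + z ) ) >= 16

Answer: ( y * ( z + z ) ) >= 16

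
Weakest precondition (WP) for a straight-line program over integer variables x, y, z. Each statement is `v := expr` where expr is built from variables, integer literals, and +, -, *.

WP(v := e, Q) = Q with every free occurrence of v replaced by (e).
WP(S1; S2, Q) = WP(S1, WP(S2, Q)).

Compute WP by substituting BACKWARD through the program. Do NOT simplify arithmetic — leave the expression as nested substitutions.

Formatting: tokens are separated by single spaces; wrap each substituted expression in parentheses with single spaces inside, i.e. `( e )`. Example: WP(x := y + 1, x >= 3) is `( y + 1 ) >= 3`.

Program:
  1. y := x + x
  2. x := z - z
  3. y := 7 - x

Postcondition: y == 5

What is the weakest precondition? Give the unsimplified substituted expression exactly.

post: y == 5
stmt 3: y := 7 - x  -- replace 1 occurrence(s) of y with (7 - x)
  => ( 7 - x ) == 5
stmt 2: x := z - z  -- replace 1 occurrence(s) of x with (z - z)
  => ( 7 - ( z - z ) ) == 5
stmt 1: y := x + x  -- replace 0 occurrence(s) of y with (x + x)
  => ( 7 - ( z - z ) ) == 5

Answer: ( 7 - ( z - z ) ) == 5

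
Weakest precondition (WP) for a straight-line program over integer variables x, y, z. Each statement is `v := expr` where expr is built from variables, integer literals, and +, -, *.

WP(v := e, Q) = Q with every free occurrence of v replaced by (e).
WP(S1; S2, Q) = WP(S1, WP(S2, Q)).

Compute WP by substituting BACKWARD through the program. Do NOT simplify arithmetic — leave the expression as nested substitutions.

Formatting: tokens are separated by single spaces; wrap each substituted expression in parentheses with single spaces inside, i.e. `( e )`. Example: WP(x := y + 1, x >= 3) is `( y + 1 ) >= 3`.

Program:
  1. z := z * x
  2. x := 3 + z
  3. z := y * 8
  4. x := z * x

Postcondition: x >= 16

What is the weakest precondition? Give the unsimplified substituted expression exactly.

post: x >= 16
stmt 4: x := z * x  -- replace 1 occurrence(s) of x with (z * x)
  => ( z * x ) >= 16
stmt 3: z := y * 8  -- replace 1 occurrence(s) of z with (y * 8)
  => ( ( y * 8 ) * x ) >= 16
stmt 2: x := 3 + z  -- replace 1 occurrence(s) of x with (3 + z)
  => ( ( y * 8 ) * ( 3 + z ) ) >= 16
stmt 1: z := z * x  -- replace 1 occurrence(s) of z with (z * x)
  => ( ( y * 8 ) * ( 3 + ( z * x ) ) ) >= 16

Answer: ( ( y * 8 ) * ( 3 + ( z * x ) ) ) >= 16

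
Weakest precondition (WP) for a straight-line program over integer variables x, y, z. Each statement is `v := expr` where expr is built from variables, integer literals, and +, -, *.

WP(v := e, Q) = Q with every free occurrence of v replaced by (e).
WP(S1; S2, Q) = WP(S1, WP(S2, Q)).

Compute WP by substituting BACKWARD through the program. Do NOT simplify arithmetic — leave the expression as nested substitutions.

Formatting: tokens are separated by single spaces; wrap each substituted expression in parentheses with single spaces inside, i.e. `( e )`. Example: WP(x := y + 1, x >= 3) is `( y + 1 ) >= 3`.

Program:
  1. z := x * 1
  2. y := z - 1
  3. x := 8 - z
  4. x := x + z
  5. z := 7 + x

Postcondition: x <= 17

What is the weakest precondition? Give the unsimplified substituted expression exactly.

post: x <= 17
stmt 5: z := 7 + x  -- replace 0 occurrence(s) of z with (7 + x)
  => x <= 17
stmt 4: x := x + z  -- replace 1 occurrence(s) of x with (x + z)
  => ( x + z ) <= 17
stmt 3: x := 8 - z  -- replace 1 occurrence(s) of x with (8 - z)
  => ( ( 8 - z ) + z ) <= 17
stmt 2: y := z - 1  -- replace 0 occurrence(s) of y with (z - 1)
  => ( ( 8 - z ) + z ) <= 17
stmt 1: z := x * 1  -- replace 2 occurrence(s) of z with (x * 1)
  => ( ( 8 - ( x * 1 ) ) + ( x * 1 ) ) <= 17

Answer: ( ( 8 - ( x * 1 ) ) + ( x * 1 ) ) <= 17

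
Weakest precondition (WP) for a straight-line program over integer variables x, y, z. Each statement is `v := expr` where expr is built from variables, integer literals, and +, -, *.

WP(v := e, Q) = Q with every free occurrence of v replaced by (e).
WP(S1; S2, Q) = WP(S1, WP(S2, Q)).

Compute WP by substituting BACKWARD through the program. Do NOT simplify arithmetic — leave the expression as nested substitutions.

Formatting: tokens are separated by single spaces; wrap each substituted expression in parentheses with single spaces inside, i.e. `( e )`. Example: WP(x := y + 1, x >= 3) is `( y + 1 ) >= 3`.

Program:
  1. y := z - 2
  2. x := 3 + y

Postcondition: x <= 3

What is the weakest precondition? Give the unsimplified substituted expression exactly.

post: x <= 3
stmt 2: x := 3 + y  -- replace 1 occurrence(s) of x with (3 + y)
  => ( 3 + y ) <= 3
stmt 1: y := z - 2  -- replace 1 occurrence(s) of y with (z - 2)
  => ( 3 + ( z - 2 ) ) <= 3

Answer: ( 3 + ( z - 2 ) ) <= 3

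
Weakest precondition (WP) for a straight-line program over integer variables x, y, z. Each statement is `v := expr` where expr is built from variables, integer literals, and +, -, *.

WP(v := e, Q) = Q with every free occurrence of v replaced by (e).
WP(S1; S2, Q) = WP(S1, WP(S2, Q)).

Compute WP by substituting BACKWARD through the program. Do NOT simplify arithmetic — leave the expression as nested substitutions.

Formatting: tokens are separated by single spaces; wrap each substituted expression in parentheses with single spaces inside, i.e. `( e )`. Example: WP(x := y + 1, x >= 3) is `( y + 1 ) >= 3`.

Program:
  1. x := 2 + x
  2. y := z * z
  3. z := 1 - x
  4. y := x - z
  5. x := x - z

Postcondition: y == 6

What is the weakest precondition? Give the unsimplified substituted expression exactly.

post: y == 6
stmt 5: x := x - z  -- replace 0 occurrence(s) of x with (x - z)
  => y == 6
stmt 4: y := x - z  -- replace 1 occurrence(s) of y with (x - z)
  => ( x - z ) == 6
stmt 3: z := 1 - x  -- replace 1 occurrence(s) of z with (1 - x)
  => ( x - ( 1 - x ) ) == 6
stmt 2: y := z * z  -- replace 0 occurrence(s) of y with (z * z)
  => ( x - ( 1 - x ) ) == 6
stmt 1: x := 2 + x  -- replace 2 occurrence(s) of x with (2 + x)
  => ( ( 2 + x ) - ( 1 - ( 2 + x ) ) ) == 6

Answer: ( ( 2 + x ) - ( 1 - ( 2 + x ) ) ) == 6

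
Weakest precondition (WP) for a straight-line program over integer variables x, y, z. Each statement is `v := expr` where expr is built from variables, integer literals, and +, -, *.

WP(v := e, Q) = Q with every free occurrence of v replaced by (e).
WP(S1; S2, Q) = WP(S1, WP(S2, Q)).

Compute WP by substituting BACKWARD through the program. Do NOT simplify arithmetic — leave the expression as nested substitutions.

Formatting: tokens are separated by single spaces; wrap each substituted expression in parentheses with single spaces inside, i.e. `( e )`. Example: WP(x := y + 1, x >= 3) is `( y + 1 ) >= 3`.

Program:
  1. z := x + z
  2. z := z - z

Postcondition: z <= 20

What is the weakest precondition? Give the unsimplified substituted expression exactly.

post: z <= 20
stmt 2: z := z - z  -- replace 1 occurrence(s) of z with (z - z)
  => ( z - z ) <= 20
stmt 1: z := x + z  -- replace 2 occurrence(s) of z with (x + z)
  => ( ( x + z ) - ( x + z ) ) <= 20

Answer: ( ( x + z ) - ( x + z ) ) <= 20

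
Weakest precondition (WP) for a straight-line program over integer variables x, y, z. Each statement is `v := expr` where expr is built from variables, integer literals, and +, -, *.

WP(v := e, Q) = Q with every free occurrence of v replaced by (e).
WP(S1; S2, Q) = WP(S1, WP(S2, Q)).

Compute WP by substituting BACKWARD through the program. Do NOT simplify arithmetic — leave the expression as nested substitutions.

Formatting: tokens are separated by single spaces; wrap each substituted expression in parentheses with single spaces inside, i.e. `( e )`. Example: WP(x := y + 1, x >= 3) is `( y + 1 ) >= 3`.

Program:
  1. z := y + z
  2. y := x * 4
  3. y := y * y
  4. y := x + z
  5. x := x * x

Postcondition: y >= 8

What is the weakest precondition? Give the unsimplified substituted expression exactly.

Answer: ( x + ( y + z ) ) >= 8

Derivation:
post: y >= 8
stmt 5: x := x * x  -- replace 0 occurrence(s) of x with (x * x)
  => y >= 8
stmt 4: y := x + z  -- replace 1 occurrence(s) of y with (x + z)
  => ( x + z ) >= 8
stmt 3: y := y * y  -- replace 0 occurrence(s) of y with (y * y)
  => ( x + z ) >= 8
stmt 2: y := x * 4  -- replace 0 occurrence(s) of y with (x * 4)
  => ( x + z ) >= 8
stmt 1: z := y + z  -- replace 1 occurrence(s) of z with (y + z)
  => ( x + ( y + z ) ) >= 8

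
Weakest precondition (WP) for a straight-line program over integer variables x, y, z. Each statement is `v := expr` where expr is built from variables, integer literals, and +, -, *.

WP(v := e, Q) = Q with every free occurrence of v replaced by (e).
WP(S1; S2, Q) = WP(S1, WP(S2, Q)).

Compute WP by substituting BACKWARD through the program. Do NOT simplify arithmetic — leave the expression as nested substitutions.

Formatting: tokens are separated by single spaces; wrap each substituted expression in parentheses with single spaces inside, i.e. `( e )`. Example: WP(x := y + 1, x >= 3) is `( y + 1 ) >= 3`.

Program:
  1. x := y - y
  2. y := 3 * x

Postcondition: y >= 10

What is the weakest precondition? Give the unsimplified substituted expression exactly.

post: y >= 10
stmt 2: y := 3 * x  -- replace 1 occurrence(s) of y with (3 * x)
  => ( 3 * x ) >= 10
stmt 1: x := y - y  -- replace 1 occurrence(s) of x with (y - y)
  => ( 3 * ( y - y ) ) >= 10

Answer: ( 3 * ( y - y ) ) >= 10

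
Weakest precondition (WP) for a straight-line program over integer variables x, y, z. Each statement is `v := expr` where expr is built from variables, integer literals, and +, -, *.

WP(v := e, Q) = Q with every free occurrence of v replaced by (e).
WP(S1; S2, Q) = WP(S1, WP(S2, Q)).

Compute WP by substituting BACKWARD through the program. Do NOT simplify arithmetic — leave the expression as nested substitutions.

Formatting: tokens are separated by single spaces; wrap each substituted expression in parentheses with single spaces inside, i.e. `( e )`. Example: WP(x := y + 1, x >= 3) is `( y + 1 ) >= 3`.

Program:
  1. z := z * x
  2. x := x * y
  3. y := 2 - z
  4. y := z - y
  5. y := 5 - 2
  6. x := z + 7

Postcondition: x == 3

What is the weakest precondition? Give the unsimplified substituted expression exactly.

Answer: ( ( z * x ) + 7 ) == 3

Derivation:
post: x == 3
stmt 6: x := z + 7  -- replace 1 occurrence(s) of x with (z + 7)
  => ( z + 7 ) == 3
stmt 5: y := 5 - 2  -- replace 0 occurrence(s) of y with (5 - 2)
  => ( z + 7 ) == 3
stmt 4: y := z - y  -- replace 0 occurrence(s) of y with (z - y)
  => ( z + 7 ) == 3
stmt 3: y := 2 - z  -- replace 0 occurrence(s) of y with (2 - z)
  => ( z + 7 ) == 3
stmt 2: x := x * y  -- replace 0 occurrence(s) of x with (x * y)
  => ( z + 7 ) == 3
stmt 1: z := z * x  -- replace 1 occurrence(s) of z with (z * x)
  => ( ( z * x ) + 7 ) == 3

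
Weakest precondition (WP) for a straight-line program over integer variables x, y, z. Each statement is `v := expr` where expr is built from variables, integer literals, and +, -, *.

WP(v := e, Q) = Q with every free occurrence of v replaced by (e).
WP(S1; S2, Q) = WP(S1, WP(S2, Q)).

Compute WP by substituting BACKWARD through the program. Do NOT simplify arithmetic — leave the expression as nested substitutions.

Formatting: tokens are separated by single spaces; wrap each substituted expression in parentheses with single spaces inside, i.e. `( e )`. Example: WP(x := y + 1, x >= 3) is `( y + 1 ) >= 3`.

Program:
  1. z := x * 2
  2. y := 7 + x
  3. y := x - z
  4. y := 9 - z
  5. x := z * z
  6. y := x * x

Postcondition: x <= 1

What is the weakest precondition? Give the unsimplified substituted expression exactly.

post: x <= 1
stmt 6: y := x * x  -- replace 0 occurrence(s) of y with (x * x)
  => x <= 1
stmt 5: x := z * z  -- replace 1 occurrence(s) of x with (z * z)
  => ( z * z ) <= 1
stmt 4: y := 9 - z  -- replace 0 occurrence(s) of y with (9 - z)
  => ( z * z ) <= 1
stmt 3: y := x - z  -- replace 0 occurrence(s) of y with (x - z)
  => ( z * z ) <= 1
stmt 2: y := 7 + x  -- replace 0 occurrence(s) of y with (7 + x)
  => ( z * z ) <= 1
stmt 1: z := x * 2  -- replace 2 occurrence(s) of z with (x * 2)
  => ( ( x * 2 ) * ( x * 2 ) ) <= 1

Answer: ( ( x * 2 ) * ( x * 2 ) ) <= 1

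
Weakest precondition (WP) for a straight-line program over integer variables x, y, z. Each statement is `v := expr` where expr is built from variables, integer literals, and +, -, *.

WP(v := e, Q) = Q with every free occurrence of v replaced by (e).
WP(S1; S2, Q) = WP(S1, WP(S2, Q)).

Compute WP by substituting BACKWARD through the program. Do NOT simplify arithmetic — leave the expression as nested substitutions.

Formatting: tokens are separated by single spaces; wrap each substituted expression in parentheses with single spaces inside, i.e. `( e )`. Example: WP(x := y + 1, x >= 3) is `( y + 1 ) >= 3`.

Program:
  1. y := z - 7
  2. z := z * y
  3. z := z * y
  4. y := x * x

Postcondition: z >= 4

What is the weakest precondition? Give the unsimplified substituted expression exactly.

post: z >= 4
stmt 4: y := x * x  -- replace 0 occurrence(s) of y with (x * x)
  => z >= 4
stmt 3: z := z * y  -- replace 1 occurrence(s) of z with (z * y)
  => ( z * y ) >= 4
stmt 2: z := z * y  -- replace 1 occurrence(s) of z with (z * y)
  => ( ( z * y ) * y ) >= 4
stmt 1: y := z - 7  -- replace 2 occurrence(s) of y with (z - 7)
  => ( ( z * ( z - 7 ) ) * ( z - 7 ) ) >= 4

Answer: ( ( z * ( z - 7 ) ) * ( z - 7 ) ) >= 4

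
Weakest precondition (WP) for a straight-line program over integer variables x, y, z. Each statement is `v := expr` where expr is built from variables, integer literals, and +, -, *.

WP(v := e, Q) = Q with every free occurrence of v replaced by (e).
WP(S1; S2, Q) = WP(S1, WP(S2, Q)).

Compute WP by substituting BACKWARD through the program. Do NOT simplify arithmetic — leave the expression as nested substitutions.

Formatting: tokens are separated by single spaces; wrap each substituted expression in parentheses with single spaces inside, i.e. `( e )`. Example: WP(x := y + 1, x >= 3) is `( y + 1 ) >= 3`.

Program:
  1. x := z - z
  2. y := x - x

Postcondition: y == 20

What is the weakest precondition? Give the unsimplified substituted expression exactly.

post: y == 20
stmt 2: y := x - x  -- replace 1 occurrence(s) of y with (x - x)
  => ( x - x ) == 20
stmt 1: x := z - z  -- replace 2 occurrence(s) of x with (z - z)
  => ( ( z - z ) - ( z - z ) ) == 20

Answer: ( ( z - z ) - ( z - z ) ) == 20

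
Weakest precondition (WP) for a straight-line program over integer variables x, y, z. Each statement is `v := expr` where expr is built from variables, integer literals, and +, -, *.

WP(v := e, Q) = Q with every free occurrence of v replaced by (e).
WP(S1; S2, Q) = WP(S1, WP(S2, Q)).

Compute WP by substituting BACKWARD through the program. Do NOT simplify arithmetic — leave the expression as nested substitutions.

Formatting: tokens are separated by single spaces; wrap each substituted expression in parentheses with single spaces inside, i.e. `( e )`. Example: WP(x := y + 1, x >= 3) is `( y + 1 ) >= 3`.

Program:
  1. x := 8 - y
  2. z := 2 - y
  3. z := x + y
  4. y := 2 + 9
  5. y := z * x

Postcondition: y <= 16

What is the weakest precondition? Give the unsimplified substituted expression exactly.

post: y <= 16
stmt 5: y := z * x  -- replace 1 occurrence(s) of y with (z * x)
  => ( z * x ) <= 16
stmt 4: y := 2 + 9  -- replace 0 occurrence(s) of y with (2 + 9)
  => ( z * x ) <= 16
stmt 3: z := x + y  -- replace 1 occurrence(s) of z with (x + y)
  => ( ( x + y ) * x ) <= 16
stmt 2: z := 2 - y  -- replace 0 occurrence(s) of z with (2 - y)
  => ( ( x + y ) * x ) <= 16
stmt 1: x := 8 - y  -- replace 2 occurrence(s) of x with (8 - y)
  => ( ( ( 8 - y ) + y ) * ( 8 - y ) ) <= 16

Answer: ( ( ( 8 - y ) + y ) * ( 8 - y ) ) <= 16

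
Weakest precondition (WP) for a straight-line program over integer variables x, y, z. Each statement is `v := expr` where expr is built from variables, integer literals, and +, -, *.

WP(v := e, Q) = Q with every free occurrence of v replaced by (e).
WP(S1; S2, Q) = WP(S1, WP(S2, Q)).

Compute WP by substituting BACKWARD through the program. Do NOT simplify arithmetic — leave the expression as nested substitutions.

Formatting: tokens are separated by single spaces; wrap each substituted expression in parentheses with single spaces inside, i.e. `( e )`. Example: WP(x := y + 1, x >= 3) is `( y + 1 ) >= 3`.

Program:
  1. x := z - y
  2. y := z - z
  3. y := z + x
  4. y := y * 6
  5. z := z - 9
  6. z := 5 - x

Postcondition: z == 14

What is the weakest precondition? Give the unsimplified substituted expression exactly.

Answer: ( 5 - ( z - y ) ) == 14

Derivation:
post: z == 14
stmt 6: z := 5 - x  -- replace 1 occurrence(s) of z with (5 - x)
  => ( 5 - x ) == 14
stmt 5: z := z - 9  -- replace 0 occurrence(s) of z with (z - 9)
  => ( 5 - x ) == 14
stmt 4: y := y * 6  -- replace 0 occurrence(s) of y with (y * 6)
  => ( 5 - x ) == 14
stmt 3: y := z + x  -- replace 0 occurrence(s) of y with (z + x)
  => ( 5 - x ) == 14
stmt 2: y := z - z  -- replace 0 occurrence(s) of y with (z - z)
  => ( 5 - x ) == 14
stmt 1: x := z - y  -- replace 1 occurrence(s) of x with (z - y)
  => ( 5 - ( z - y ) ) == 14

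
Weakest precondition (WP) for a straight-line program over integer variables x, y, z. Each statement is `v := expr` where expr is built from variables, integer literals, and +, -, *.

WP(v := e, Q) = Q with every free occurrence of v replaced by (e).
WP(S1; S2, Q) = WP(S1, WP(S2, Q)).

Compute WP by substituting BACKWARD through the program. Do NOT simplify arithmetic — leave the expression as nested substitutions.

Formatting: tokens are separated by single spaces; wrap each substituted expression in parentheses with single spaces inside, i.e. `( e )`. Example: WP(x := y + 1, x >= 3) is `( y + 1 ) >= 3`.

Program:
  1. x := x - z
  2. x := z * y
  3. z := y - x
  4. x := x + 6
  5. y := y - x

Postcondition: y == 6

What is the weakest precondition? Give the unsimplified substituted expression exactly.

post: y == 6
stmt 5: y := y - x  -- replace 1 occurrence(s) of y with (y - x)
  => ( y - x ) == 6
stmt 4: x := x + 6  -- replace 1 occurrence(s) of x with (x + 6)
  => ( y - ( x + 6 ) ) == 6
stmt 3: z := y - x  -- replace 0 occurrence(s) of z with (y - x)
  => ( y - ( x + 6 ) ) == 6
stmt 2: x := z * y  -- replace 1 occurrence(s) of x with (z * y)
  => ( y - ( ( z * y ) + 6 ) ) == 6
stmt 1: x := x - z  -- replace 0 occurrence(s) of x with (x - z)
  => ( y - ( ( z * y ) + 6 ) ) == 6

Answer: ( y - ( ( z * y ) + 6 ) ) == 6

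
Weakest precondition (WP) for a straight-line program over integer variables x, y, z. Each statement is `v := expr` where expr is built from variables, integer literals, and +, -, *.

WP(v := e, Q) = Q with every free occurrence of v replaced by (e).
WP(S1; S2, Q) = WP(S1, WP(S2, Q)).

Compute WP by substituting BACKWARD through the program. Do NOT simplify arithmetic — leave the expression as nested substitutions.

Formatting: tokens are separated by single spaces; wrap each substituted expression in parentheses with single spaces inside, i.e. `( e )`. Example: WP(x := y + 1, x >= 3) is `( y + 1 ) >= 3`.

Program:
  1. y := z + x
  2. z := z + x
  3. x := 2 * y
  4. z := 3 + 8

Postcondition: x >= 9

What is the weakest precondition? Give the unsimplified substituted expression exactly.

post: x >= 9
stmt 4: z := 3 + 8  -- replace 0 occurrence(s) of z with (3 + 8)
  => x >= 9
stmt 3: x := 2 * y  -- replace 1 occurrence(s) of x with (2 * y)
  => ( 2 * y ) >= 9
stmt 2: z := z + x  -- replace 0 occurrence(s) of z with (z + x)
  => ( 2 * y ) >= 9
stmt 1: y := z + x  -- replace 1 occurrence(s) of y with (z + x)
  => ( 2 * ( z + x ) ) >= 9

Answer: ( 2 * ( z + x ) ) >= 9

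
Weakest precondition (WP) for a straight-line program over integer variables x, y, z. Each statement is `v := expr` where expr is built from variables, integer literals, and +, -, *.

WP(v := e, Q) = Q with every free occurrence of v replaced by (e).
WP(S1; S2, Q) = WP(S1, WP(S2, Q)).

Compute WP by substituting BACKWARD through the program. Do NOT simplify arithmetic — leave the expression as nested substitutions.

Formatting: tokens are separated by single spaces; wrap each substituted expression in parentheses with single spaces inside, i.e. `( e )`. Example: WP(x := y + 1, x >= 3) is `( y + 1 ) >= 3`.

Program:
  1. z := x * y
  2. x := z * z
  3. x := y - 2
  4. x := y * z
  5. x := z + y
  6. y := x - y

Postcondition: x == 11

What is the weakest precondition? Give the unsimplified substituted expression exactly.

post: x == 11
stmt 6: y := x - y  -- replace 0 occurrence(s) of y with (x - y)
  => x == 11
stmt 5: x := z + y  -- replace 1 occurrence(s) of x with (z + y)
  => ( z + y ) == 11
stmt 4: x := y * z  -- replace 0 occurrence(s) of x with (y * z)
  => ( z + y ) == 11
stmt 3: x := y - 2  -- replace 0 occurrence(s) of x with (y - 2)
  => ( z + y ) == 11
stmt 2: x := z * z  -- replace 0 occurrence(s) of x with (z * z)
  => ( z + y ) == 11
stmt 1: z := x * y  -- replace 1 occurrence(s) of z with (x * y)
  => ( ( x * y ) + y ) == 11

Answer: ( ( x * y ) + y ) == 11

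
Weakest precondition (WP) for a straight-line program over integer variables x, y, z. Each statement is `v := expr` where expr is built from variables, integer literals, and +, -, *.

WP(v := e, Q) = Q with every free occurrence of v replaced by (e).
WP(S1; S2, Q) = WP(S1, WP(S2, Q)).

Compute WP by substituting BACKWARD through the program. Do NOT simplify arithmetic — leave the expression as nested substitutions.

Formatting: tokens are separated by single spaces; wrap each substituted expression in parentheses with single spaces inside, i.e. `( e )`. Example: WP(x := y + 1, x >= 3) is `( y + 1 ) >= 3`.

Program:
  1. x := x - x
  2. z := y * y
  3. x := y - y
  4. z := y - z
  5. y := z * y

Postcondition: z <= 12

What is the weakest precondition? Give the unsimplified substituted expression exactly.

post: z <= 12
stmt 5: y := z * y  -- replace 0 occurrence(s) of y with (z * y)
  => z <= 12
stmt 4: z := y - z  -- replace 1 occurrence(s) of z with (y - z)
  => ( y - z ) <= 12
stmt 3: x := y - y  -- replace 0 occurrence(s) of x with (y - y)
  => ( y - z ) <= 12
stmt 2: z := y * y  -- replace 1 occurrence(s) of z with (y * y)
  => ( y - ( y * y ) ) <= 12
stmt 1: x := x - x  -- replace 0 occurrence(s) of x with (x - x)
  => ( y - ( y * y ) ) <= 12

Answer: ( y - ( y * y ) ) <= 12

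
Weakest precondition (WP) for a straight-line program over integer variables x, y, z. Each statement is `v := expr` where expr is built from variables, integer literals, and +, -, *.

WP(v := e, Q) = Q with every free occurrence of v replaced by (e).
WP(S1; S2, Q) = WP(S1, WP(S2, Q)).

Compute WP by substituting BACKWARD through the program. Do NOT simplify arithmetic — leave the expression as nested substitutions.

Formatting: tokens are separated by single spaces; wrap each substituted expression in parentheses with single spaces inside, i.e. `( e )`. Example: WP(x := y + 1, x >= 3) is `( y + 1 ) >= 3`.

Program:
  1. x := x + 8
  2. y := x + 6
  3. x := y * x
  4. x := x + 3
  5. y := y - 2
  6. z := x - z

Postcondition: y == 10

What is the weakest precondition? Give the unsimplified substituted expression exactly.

post: y == 10
stmt 6: z := x - z  -- replace 0 occurrence(s) of z with (x - z)
  => y == 10
stmt 5: y := y - 2  -- replace 1 occurrence(s) of y with (y - 2)
  => ( y - 2 ) == 10
stmt 4: x := x + 3  -- replace 0 occurrence(s) of x with (x + 3)
  => ( y - 2 ) == 10
stmt 3: x := y * x  -- replace 0 occurrence(s) of x with (y * x)
  => ( y - 2 ) == 10
stmt 2: y := x + 6  -- replace 1 occurrence(s) of y with (x + 6)
  => ( ( x + 6 ) - 2 ) == 10
stmt 1: x := x + 8  -- replace 1 occurrence(s) of x with (x + 8)
  => ( ( ( x + 8 ) + 6 ) - 2 ) == 10

Answer: ( ( ( x + 8 ) + 6 ) - 2 ) == 10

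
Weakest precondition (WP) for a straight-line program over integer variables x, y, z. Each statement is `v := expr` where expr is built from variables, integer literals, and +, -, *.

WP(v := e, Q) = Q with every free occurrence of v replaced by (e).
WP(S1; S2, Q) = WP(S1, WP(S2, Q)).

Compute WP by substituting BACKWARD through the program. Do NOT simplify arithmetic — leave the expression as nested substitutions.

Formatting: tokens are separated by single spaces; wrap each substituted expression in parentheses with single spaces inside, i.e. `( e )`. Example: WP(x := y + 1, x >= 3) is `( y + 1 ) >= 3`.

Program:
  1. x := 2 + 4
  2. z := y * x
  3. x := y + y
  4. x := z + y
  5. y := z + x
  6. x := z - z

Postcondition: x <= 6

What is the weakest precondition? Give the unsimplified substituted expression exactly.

post: x <= 6
stmt 6: x := z - z  -- replace 1 occurrence(s) of x with (z - z)
  => ( z - z ) <= 6
stmt 5: y := z + x  -- replace 0 occurrence(s) of y with (z + x)
  => ( z - z ) <= 6
stmt 4: x := z + y  -- replace 0 occurrence(s) of x with (z + y)
  => ( z - z ) <= 6
stmt 3: x := y + y  -- replace 0 occurrence(s) of x with (y + y)
  => ( z - z ) <= 6
stmt 2: z := y * x  -- replace 2 occurrence(s) of z with (y * x)
  => ( ( y * x ) - ( y * x ) ) <= 6
stmt 1: x := 2 + 4  -- replace 2 occurrence(s) of x with (2 + 4)
  => ( ( y * ( 2 + 4 ) ) - ( y * ( 2 + 4 ) ) ) <= 6

Answer: ( ( y * ( 2 + 4 ) ) - ( y * ( 2 + 4 ) ) ) <= 6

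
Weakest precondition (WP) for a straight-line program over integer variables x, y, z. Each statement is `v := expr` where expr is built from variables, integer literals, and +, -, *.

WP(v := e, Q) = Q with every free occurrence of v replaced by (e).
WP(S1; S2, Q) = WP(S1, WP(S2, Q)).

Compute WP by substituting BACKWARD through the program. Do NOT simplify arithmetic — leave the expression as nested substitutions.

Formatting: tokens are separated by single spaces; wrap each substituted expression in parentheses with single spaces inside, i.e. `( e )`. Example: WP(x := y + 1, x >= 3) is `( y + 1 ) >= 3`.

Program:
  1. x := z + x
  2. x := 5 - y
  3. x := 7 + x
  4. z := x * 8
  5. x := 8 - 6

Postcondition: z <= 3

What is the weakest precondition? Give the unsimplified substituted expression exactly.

Answer: ( ( 7 + ( 5 - y ) ) * 8 ) <= 3

Derivation:
post: z <= 3
stmt 5: x := 8 - 6  -- replace 0 occurrence(s) of x with (8 - 6)
  => z <= 3
stmt 4: z := x * 8  -- replace 1 occurrence(s) of z with (x * 8)
  => ( x * 8 ) <= 3
stmt 3: x := 7 + x  -- replace 1 occurrence(s) of x with (7 + x)
  => ( ( 7 + x ) * 8 ) <= 3
stmt 2: x := 5 - y  -- replace 1 occurrence(s) of x with (5 - y)
  => ( ( 7 + ( 5 - y ) ) * 8 ) <= 3
stmt 1: x := z + x  -- replace 0 occurrence(s) of x with (z + x)
  => ( ( 7 + ( 5 - y ) ) * 8 ) <= 3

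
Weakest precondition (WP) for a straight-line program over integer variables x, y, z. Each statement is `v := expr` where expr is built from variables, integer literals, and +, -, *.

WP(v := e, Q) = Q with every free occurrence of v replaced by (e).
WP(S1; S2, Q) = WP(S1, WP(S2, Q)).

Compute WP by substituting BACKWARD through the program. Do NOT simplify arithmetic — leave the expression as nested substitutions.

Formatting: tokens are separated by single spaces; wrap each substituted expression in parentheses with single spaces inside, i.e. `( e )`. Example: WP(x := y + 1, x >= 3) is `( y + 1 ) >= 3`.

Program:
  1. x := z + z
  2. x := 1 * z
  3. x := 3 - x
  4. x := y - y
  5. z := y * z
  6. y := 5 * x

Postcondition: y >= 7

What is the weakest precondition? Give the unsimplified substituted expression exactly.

Answer: ( 5 * ( y - y ) ) >= 7

Derivation:
post: y >= 7
stmt 6: y := 5 * x  -- replace 1 occurrence(s) of y with (5 * x)
  => ( 5 * x ) >= 7
stmt 5: z := y * z  -- replace 0 occurrence(s) of z with (y * z)
  => ( 5 * x ) >= 7
stmt 4: x := y - y  -- replace 1 occurrence(s) of x with (y - y)
  => ( 5 * ( y - y ) ) >= 7
stmt 3: x := 3 - x  -- replace 0 occurrence(s) of x with (3 - x)
  => ( 5 * ( y - y ) ) >= 7
stmt 2: x := 1 * z  -- replace 0 occurrence(s) of x with (1 * z)
  => ( 5 * ( y - y ) ) >= 7
stmt 1: x := z + z  -- replace 0 occurrence(s) of x with (z + z)
  => ( 5 * ( y - y ) ) >= 7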